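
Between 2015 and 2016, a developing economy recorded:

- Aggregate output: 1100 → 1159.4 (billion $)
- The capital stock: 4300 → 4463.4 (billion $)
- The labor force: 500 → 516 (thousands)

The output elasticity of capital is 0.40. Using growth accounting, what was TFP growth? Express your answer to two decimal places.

1.96%

Aggregate output growth = (1159.4 − 1100) / 1100 = 5.4%.
The capital stock growth = (4463.4 − 4300) / 4300 = 3.8%.
The labor force growth = (516 − 500) / 500 = 3.2%.
Labor's share = 1 − 0.4 = 0.6.
The capital stock: 0.4 × 3.8 = 1.52 pp.
The labor force: 0.6 × 3.2 = 1.92 pp.
TFP growth = 5.4 − 3.44 = 1.96%.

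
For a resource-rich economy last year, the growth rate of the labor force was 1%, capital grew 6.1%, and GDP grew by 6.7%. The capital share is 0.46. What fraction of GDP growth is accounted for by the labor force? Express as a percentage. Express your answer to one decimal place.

The labor force accounted for 8.1% of growth.

Labor's share = 1 − 0.46 = 0.54.
The labor force contributed 0.54 × 1 = 0.54 pp.
Share of growth = 0.54 / 6.7 × 100 = 8.06%.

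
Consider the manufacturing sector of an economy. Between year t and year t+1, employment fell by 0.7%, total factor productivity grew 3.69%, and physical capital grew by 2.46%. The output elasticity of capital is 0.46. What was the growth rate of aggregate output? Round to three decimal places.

Labor's share = 1 − 0.46 = 0.54.
Physical capital: 0.46 × 2.46 = 1.1316 pp.
Employment: 0.54 × (-0.7) = -0.378 pp.
Output growth = 3.69 + 0.7536 = 4.4436%.

4.444%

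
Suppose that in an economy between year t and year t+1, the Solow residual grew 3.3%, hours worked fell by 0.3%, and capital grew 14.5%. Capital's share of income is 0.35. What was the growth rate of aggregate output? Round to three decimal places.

Labor's share = 1 − 0.35 = 0.65.
Capital: 0.35 × 14.5 = 5.075 pp.
Hours worked: 0.65 × (-0.3) = -0.195 pp.
Output growth = 3.3 + 4.88 = 8.18%.

Aggregate output grew 8.180%.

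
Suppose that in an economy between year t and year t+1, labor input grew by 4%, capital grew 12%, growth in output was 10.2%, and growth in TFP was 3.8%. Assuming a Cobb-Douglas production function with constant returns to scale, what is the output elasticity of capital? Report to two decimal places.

The output elasticity of capital is 0.30.

gY = gA + α·gK + (1−α)·gL, so gY − gA − gL = α(gK − gL).
10.2 − 3.8 − 4 = α × (12 − 4).
2.4 = 8 α, so α = 0.3.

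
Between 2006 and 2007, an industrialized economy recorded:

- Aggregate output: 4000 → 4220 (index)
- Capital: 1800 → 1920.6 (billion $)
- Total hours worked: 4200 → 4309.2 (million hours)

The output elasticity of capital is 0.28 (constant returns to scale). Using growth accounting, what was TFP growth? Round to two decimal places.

Aggregate output growth = (4220 − 4000) / 4000 = 5.5%.
Capital growth = (1920.6 − 1800) / 1800 = 6.7%.
Total hours worked growth = (4309.2 − 4200) / 4200 = 2.6%.
Labor's share = 1 − 0.28 = 0.72.
Capital: 0.28 × 6.7 = 1.876 pp.
Total hours worked: 0.72 × 2.6 = 1.872 pp.
TFP growth = 5.5 − 3.748 = 1.752%.

1.75%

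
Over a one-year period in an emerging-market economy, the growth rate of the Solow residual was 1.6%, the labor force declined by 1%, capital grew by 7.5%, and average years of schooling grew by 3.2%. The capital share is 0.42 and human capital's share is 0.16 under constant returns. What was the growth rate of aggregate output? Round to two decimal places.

4.84%

Labor's share = 1 − 0.42 − 0.16 = 0.42.
Capital: 0.42 × 7.5 = 3.15 pp.
Average years of schooling: 0.16 × 3.2 = 0.512 pp.
The labor force: 0.42 × (-1) = -0.42 pp.
Output growth = 1.6 + 3.242 = 4.842%.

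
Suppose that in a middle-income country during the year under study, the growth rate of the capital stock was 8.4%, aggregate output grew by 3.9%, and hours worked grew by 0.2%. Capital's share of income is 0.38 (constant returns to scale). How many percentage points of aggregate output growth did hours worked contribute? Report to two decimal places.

Labor's share = 1 − 0.38 = 0.62.
Contribution = share × growth = 0.62 × 0.2 = 0.124 pp.

0.12 pp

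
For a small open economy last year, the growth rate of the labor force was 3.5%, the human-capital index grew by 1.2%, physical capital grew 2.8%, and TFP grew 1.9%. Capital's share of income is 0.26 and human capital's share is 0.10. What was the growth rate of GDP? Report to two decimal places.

GDP grew 4.99%.

Labor's share = 1 − 0.26 − 0.1 = 0.64.
Physical capital: 0.26 × 2.8 = 0.728 pp.
The human-capital index: 0.1 × 1.2 = 0.12 pp.
The labor force: 0.64 × 3.5 = 2.24 pp.
Output growth = 1.9 + 3.088 = 4.988%.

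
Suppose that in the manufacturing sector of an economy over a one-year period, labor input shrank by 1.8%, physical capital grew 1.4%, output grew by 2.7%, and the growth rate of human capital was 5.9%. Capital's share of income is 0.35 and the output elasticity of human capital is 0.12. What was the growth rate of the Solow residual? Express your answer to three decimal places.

The Solow residual growth was 2.456%.

Labor's share = 1 − 0.35 − 0.12 = 0.53.
Physical capital: 0.35 × 1.4 = 0.49 pp.
Human capital: 0.12 × 5.9 = 0.708 pp.
Labor input: 0.53 × (-1.8) = -0.954 pp.
TFP growth = 2.7 − 0.244 = 2.456%.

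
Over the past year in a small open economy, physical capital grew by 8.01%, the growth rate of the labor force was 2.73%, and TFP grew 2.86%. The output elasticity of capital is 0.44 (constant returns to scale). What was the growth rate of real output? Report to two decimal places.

7.91%

Labor's share = 1 − 0.44 = 0.56.
Physical capital: 0.44 × 8.01 = 3.5244 pp.
The labor force: 0.56 × 2.73 = 1.5288 pp.
Output growth = 2.86 + 5.0532 = 7.9132%.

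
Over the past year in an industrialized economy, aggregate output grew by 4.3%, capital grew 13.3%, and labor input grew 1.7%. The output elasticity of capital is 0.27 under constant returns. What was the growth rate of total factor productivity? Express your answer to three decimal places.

-0.532%

Labor's share = 1 − 0.27 = 0.73.
Capital: 0.27 × 13.3 = 3.591 pp.
Labor input: 0.73 × 1.7 = 1.241 pp.
TFP growth = 4.3 − 4.832 = -0.532%.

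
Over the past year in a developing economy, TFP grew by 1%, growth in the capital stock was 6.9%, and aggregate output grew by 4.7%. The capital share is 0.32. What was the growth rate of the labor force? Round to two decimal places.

The labor force grew 2.19%.

Labor's share = 1 − 0.32 = 0.68.
gY = gA + 0.32×6.9 + 0.68×g.
0.68×g = 4.7 − 1 − 2.208 = 1.492.
g = 1.492 / 0.68 = 2.1941%.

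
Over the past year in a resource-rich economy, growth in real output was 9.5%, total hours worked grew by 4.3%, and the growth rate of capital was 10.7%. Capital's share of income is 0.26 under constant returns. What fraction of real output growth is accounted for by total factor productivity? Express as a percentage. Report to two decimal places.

Total factor productivity accounted for 37.22% of growth.

Labor's share = 1 − 0.26 = 0.74.
Capital: 0.26 × 10.7 = 2.782 pp.
Total hours worked: 0.74 × 4.3 = 3.182 pp.
TFP growth = 9.5 − 5.964 = 3.536%.
TFP share of growth = 3.536 / 9.5 × 100 = 37.2211%.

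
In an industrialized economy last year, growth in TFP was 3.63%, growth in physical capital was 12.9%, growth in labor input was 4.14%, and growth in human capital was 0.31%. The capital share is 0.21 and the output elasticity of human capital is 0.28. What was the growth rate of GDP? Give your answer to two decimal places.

GDP growth was 8.54%.

Labor's share = 1 − 0.21 − 0.28 = 0.51.
Physical capital: 0.21 × 12.9 = 2.709 pp.
Human capital: 0.28 × 0.31 = 0.0868 pp.
Labor input: 0.51 × 4.14 = 2.1114 pp.
Output growth = 3.63 + 4.9072 = 8.5372%.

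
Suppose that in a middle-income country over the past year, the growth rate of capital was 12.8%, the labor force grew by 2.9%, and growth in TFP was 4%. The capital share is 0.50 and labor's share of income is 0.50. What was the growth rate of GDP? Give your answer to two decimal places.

11.85%

Labor's share = 1 − 0.5 = 0.5.
Capital: 0.5 × 12.8 = 6.4 pp.
The labor force: 0.5 × 2.9 = 1.45 pp.
Output growth = 4 + 7.85 = 11.85%.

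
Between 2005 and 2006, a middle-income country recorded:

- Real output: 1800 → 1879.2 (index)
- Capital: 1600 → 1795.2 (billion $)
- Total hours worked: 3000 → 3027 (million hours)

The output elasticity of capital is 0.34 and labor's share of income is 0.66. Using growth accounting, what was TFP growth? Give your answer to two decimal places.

Real output growth = (1879.2 − 1800) / 1800 = 4.4%.
Capital growth = (1795.2 − 1600) / 1600 = 12.2%.
Total hours worked growth = (3027 − 3000) / 3000 = 0.9%.
Labor's share = 1 − 0.34 = 0.66.
Capital: 0.34 × 12.2 = 4.148 pp.
Total hours worked: 0.66 × 0.9 = 0.594 pp.
TFP growth = 4.4 − 4.742 = -0.342%.

-0.34%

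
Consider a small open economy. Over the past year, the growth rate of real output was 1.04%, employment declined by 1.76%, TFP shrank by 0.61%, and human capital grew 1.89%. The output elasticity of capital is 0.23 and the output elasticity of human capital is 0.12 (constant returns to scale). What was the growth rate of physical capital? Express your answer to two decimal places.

Physical capital grew 11.16%.

Labor's share = 1 − 0.23 − 0.12 = 0.65.
gY = gA + 0.12×1.89 + 0.65×(-1.76) + 0.23×g.
0.23×g = 1.04 + 0.61 + 0.9172 = 2.5672.
g = 2.5672 / 0.23 = 11.1617%.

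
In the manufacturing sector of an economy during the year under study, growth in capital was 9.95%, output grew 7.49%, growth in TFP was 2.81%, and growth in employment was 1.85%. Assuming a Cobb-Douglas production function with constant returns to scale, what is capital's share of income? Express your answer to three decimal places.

α = 0.349

gY = gA + α·gK + (1−α)·gL, so gY − gA − gL = α(gK − gL).
7.49 − 2.81 − 1.85 = α × (9.95 − 1.85).
2.83 = 8.1 α, so α = 0.34938.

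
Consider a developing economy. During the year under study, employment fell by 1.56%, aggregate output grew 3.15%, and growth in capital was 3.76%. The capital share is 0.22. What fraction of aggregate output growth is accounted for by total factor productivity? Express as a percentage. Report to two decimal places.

112.37%

Labor's share = 1 − 0.22 = 0.78.
Capital: 0.22 × 3.76 = 0.8272 pp.
Employment: 0.78 × (-1.56) = -1.2168 pp.
TFP growth = 3.15 + 0.3896 = 3.5396%.
TFP share of growth = 3.5396 / 3.15 × 100 = 112.3683%.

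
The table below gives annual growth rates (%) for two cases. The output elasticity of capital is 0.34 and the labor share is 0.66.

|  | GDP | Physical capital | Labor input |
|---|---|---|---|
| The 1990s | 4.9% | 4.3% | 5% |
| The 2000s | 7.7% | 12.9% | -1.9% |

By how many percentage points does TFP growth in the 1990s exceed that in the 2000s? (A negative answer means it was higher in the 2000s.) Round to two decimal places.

-4.43 percentage points

Labor's share = 1 − 0.34 = 0.66.
The 1990s: TFP = 4.9 − 1.462 − 3.3 = 0.138%.
The 2000s: TFP = 7.7 − 4.386 + 1.254 = 4.568%.
Difference = 0.138 − (4.568) = -4.43 pp.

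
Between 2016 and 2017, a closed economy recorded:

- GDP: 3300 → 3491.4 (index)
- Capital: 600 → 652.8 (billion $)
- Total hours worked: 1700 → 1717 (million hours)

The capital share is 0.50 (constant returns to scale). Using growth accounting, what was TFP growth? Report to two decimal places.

GDP growth = (3491.4 − 3300) / 3300 = 5.8%.
Capital growth = (652.8 − 600) / 600 = 8.8%.
Total hours worked growth = (1717 − 1700) / 1700 = 1%.
Labor's share = 1 − 0.5 = 0.5.
Capital: 0.5 × 8.8 = 4.4 pp.
Total hours worked: 0.5 × 1 = 0.5 pp.
TFP growth = 5.8 − 4.9 = 0.9%.

0.90%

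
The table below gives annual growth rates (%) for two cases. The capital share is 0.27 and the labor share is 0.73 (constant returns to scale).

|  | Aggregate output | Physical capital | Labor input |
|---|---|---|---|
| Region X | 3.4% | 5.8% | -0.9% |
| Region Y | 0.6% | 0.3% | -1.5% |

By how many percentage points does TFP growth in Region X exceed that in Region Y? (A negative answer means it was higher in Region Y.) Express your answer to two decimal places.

0.88 percentage points

Labor's share = 1 − 0.27 = 0.73.
Region X: TFP = 3.4 − 1.566 + 0.657 = 2.491%.
Region Y: TFP = 0.6 − 0.081 + 1.095 = 1.614%.
Difference = 2.491 − (1.614) = 0.877 pp.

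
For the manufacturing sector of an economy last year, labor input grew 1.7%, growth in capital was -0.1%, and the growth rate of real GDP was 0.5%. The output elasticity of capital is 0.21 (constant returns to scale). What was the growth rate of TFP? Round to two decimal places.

-0.82%

Labor's share = 1 − 0.21 = 0.79.
Capital: 0.21 × (-0.1) = -0.021 pp.
Labor input: 0.79 × 1.7 = 1.343 pp.
TFP growth = 0.5 − 1.322 = -0.822%.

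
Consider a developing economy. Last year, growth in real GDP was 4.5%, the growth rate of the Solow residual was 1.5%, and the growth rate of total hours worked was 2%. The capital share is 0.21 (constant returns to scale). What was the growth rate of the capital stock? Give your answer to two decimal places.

The capital stock grew 6.76%.

Labor's share = 1 − 0.21 = 0.79.
gY = gA + 0.79×2 + 0.21×g.
0.21×g = 4.5 − 1.5 − 1.58 = 1.42.
g = 1.42 / 0.21 = 6.7619%.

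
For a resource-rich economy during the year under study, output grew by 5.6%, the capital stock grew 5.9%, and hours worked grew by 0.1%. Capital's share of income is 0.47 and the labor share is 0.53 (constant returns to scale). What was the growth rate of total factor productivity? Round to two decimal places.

2.77%

Labor's share = 1 − 0.47 = 0.53.
The capital stock: 0.47 × 5.9 = 2.773 pp.
Hours worked: 0.53 × 0.1 = 0.053 pp.
TFP growth = 5.6 − 2.826 = 2.774%.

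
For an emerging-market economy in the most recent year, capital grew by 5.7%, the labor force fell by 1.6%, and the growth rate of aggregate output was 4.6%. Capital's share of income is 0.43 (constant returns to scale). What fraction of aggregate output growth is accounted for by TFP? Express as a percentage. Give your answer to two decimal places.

66.54%

Labor's share = 1 − 0.43 = 0.57.
Capital: 0.43 × 5.7 = 2.451 pp.
The labor force: 0.57 × (-1.6) = -0.912 pp.
TFP growth = 4.6 − 1.539 = 3.061%.
TFP share of growth = 3.061 / 4.6 × 100 = 66.5435%.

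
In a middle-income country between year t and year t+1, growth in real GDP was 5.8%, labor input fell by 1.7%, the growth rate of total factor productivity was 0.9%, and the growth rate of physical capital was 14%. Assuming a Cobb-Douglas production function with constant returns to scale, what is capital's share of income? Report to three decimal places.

gY = gA + α·gK + (1−α)·gL, so gY − gA − gL = α(gK − gL).
5.8 − 0.9 + 1.7 = α × (14 − (-1.7)).
6.6 = 15.7 α, so α = 0.42038.

α = 0.420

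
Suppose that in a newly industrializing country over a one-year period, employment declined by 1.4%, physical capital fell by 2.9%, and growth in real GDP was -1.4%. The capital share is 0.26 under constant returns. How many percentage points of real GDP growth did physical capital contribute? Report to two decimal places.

Contribution = share × growth = 0.26 × (-2.9) = -0.754 pp.

-0.75 percentage points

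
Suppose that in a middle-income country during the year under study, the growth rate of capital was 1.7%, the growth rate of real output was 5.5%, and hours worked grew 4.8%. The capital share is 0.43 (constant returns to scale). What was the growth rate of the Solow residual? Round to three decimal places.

2.033%

Labor's share = 1 − 0.43 = 0.57.
Capital: 0.43 × 1.7 = 0.731 pp.
Hours worked: 0.57 × 4.8 = 2.736 pp.
TFP growth = 5.5 − 3.467 = 2.033%.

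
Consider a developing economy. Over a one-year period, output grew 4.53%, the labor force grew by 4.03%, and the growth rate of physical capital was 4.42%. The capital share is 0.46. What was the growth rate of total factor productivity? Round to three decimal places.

Total factor productivity growth was 0.321%.

Labor's share = 1 − 0.46 = 0.54.
Physical capital: 0.46 × 4.42 = 2.0332 pp.
The labor force: 0.54 × 4.03 = 2.1762 pp.
TFP growth = 4.53 − 4.2094 = 0.3206%.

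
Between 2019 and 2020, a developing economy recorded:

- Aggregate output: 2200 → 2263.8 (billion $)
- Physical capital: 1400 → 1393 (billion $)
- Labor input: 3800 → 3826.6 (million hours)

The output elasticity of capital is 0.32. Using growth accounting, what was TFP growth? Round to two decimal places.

Aggregate output growth = (2263.8 − 2200) / 2200 = 2.9%.
Physical capital growth = (1393 − 1400) / 1400 = -0.5%.
Labor input growth = (3826.6 − 3800) / 3800 = 0.7%.
Labor's share = 1 − 0.32 = 0.68.
Physical capital: 0.32 × (-0.5) = -0.16 pp.
Labor input: 0.68 × 0.7 = 0.476 pp.
TFP growth = 2.9 − 0.316 = 2.584%.

TFP grew 2.58%.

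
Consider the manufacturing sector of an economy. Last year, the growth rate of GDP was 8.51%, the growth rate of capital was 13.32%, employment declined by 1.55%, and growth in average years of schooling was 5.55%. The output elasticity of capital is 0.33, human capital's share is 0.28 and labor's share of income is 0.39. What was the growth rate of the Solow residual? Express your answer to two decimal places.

Labor's share = 1 − 0.33 − 0.28 = 0.39.
Capital: 0.33 × 13.32 = 4.3956 pp.
Average years of schooling: 0.28 × 5.55 = 1.554 pp.
Employment: 0.39 × (-1.55) = -0.6045 pp.
TFP growth = 8.51 − 5.3451 = 3.1649%.

3.16%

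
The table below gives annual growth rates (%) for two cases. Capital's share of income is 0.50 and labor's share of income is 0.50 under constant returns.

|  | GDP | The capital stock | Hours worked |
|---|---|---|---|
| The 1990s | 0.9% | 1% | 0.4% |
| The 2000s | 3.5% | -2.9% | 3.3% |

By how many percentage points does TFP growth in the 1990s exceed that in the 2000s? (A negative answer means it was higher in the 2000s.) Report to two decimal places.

Labor's share = 1 − 0.5 = 0.5.
The 1990s: TFP = 0.9 − 0.5 − 0.2 = 0.2%.
The 2000s: TFP = 3.5 + 1.45 − 1.65 = 3.3%.
Difference = 0.2 − (3.3) = -3.1 pp.

-3.10 percentage points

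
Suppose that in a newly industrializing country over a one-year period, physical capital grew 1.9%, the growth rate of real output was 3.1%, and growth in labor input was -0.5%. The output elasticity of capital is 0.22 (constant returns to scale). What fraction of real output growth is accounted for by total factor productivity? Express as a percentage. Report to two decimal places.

Total factor productivity accounted for 99.10% of growth.

Labor's share = 1 − 0.22 = 0.78.
Physical capital: 0.22 × 1.9 = 0.418 pp.
Labor input: 0.78 × (-0.5) = -0.39 pp.
TFP growth = 3.1 − 0.028 = 3.072%.
TFP share of growth = 3.072 / 3.1 × 100 = 99.0968%.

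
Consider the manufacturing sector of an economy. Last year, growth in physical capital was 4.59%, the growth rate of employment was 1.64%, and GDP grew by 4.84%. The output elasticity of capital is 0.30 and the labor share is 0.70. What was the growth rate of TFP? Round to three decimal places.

Labor's share = 1 − 0.3 = 0.7.
Physical capital: 0.3 × 4.59 = 1.377 pp.
Employment: 0.7 × 1.64 = 1.148 pp.
TFP growth = 4.84 − 2.525 = 2.315%.

TFP growth was 2.315%.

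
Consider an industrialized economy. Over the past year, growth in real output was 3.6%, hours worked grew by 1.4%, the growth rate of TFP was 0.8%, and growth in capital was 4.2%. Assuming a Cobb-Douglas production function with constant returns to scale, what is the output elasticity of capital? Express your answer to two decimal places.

0.50

gY = gA + α·gK + (1−α)·gL, so gY − gA − gL = α(gK − gL).
3.6 − 0.8 − 1.4 = α × (4.2 − 1.4).
1.4 = 2.8 α, so α = 0.5.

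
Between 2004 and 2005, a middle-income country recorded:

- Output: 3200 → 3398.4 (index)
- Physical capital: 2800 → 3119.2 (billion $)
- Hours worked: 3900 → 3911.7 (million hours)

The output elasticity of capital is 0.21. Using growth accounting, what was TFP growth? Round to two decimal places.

3.57%

Output growth = (3398.4 − 3200) / 3200 = 6.2%.
Physical capital growth = (3119.2 − 2800) / 2800 = 11.4%.
Hours worked growth = (3911.7 − 3900) / 3900 = 0.3%.
Labor's share = 1 − 0.21 = 0.79.
Physical capital: 0.21 × 11.4 = 2.394 pp.
Hours worked: 0.79 × 0.3 = 0.237 pp.
TFP growth = 6.2 − 2.631 = 3.569%.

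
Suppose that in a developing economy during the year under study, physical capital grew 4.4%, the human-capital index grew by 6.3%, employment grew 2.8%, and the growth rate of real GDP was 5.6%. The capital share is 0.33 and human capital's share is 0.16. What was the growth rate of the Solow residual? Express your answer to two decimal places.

Labor's share = 1 − 0.33 − 0.16 = 0.51.
Physical capital: 0.33 × 4.4 = 1.452 pp.
The human-capital index: 0.16 × 6.3 = 1.008 pp.
Employment: 0.51 × 2.8 = 1.428 pp.
TFP growth = 5.6 − 3.888 = 1.712%.

1.71%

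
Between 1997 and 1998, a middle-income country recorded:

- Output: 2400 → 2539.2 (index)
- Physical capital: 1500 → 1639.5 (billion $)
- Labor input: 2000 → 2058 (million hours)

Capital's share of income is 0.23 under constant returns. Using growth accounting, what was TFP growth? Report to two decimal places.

TFP grew 1.43%.

Output growth = (2539.2 − 2400) / 2400 = 5.8%.
Physical capital growth = (1639.5 − 1500) / 1500 = 9.3%.
Labor input growth = (2058 − 2000) / 2000 = 2.9%.
Labor's share = 1 − 0.23 = 0.77.
Physical capital: 0.23 × 9.3 = 2.139 pp.
Labor input: 0.77 × 2.9 = 2.233 pp.
TFP growth = 5.8 − 4.372 = 1.428%.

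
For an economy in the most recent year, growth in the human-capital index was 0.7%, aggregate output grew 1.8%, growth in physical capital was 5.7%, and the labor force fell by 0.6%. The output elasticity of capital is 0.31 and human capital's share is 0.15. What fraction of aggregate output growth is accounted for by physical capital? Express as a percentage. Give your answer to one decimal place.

98.2%

Physical capital contributed 0.31 × 5.7 = 1.767 pp.
Share of growth = 1.767 / 1.8 × 100 = 98.167%.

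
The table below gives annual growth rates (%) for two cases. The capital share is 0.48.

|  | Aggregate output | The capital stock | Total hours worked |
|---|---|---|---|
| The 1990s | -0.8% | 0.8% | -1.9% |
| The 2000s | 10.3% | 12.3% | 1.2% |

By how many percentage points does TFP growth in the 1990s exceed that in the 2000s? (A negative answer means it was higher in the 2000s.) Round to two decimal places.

Labor's share = 1 − 0.48 = 0.52.
The 1990s: TFP = -0.8 − 0.384 + 0.988 = -0.196%.
The 2000s: TFP = 10.3 − 5.904 − 0.624 = 3.772%.
Difference = -0.196 − (3.772) = -3.968 pp.

-3.97 percentage points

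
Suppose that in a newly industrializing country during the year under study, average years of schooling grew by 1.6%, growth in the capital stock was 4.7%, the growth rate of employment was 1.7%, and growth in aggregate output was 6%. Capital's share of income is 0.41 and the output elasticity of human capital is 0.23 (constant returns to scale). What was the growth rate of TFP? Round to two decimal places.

Labor's share = 1 − 0.41 − 0.23 = 0.36.
The capital stock: 0.41 × 4.7 = 1.927 pp.
Average years of schooling: 0.23 × 1.6 = 0.368 pp.
Employment: 0.36 × 1.7 = 0.612 pp.
TFP growth = 6 − 2.907 = 3.093%.

3.09%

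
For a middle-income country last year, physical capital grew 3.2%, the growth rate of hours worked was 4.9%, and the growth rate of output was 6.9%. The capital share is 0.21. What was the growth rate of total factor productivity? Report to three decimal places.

Labor's share = 1 − 0.21 = 0.79.
Physical capital: 0.21 × 3.2 = 0.672 pp.
Hours worked: 0.79 × 4.9 = 3.871 pp.
TFP growth = 6.9 − 4.543 = 2.357%.

2.357%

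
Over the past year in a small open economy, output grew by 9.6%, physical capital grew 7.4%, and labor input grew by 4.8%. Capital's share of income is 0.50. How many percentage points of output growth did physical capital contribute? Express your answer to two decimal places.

Contribution = share × growth = 0.5 × 7.4 = 3.7 pp.

3.70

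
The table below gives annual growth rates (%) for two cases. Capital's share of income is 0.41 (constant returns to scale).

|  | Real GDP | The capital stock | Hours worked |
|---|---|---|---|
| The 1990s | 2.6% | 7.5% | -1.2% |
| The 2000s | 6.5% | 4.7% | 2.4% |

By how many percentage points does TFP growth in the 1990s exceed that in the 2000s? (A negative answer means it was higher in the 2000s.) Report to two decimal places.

Labor's share = 1 − 0.41 = 0.59.
The 1990s: TFP = 2.6 − 3.075 + 0.708 = 0.233%.
The 2000s: TFP = 6.5 − 1.927 − 1.416 = 3.157%.
Difference = 0.233 − (3.157) = -2.924 pp.

-2.92 percentage points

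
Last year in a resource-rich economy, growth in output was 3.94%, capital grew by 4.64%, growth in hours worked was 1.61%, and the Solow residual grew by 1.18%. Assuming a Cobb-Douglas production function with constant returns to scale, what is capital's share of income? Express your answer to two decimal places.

gY = gA + α·gK + (1−α)·gL, so gY − gA − gL = α(gK − gL).
3.94 − 1.18 − 1.61 = α × (4.64 − 1.61).
1.15 = 3.03 α, so α = 0.3795.

0.38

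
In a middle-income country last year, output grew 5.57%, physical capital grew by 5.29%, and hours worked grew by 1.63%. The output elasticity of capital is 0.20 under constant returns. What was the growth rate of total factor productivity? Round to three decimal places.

Labor's share = 1 − 0.2 = 0.8.
Physical capital: 0.2 × 5.29 = 1.058 pp.
Hours worked: 0.8 × 1.63 = 1.304 pp.
TFP growth = 5.57 − 2.362 = 3.208%.

Total factor productivity grew 3.208%.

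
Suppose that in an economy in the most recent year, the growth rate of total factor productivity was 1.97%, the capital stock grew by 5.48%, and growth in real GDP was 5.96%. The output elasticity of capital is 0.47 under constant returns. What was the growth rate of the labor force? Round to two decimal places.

Labor's share = 1 − 0.47 = 0.53.
gY = gA + 0.47×5.48 + 0.53×g.
0.53×g = 5.96 − 1.97 − 2.5756 = 1.4144.
g = 1.4144 / 0.53 = 2.6687%.

2.67%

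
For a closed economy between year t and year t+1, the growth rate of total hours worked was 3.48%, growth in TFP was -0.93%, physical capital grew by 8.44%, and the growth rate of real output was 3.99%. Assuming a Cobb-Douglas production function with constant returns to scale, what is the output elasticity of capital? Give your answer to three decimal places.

gY = gA + α·gK + (1−α)·gL, so gY − gA − gL = α(gK − gL).
3.99 + 0.93 − 3.48 = α × (8.44 − 3.48).
1.44 = 4.96 α, so α = 0.29032.

0.290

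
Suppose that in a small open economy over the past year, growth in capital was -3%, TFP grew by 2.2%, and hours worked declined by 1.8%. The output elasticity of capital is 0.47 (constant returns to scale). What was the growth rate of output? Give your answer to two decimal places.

Labor's share = 1 − 0.47 = 0.53.
Capital: 0.47 × (-3) = -1.41 pp.
Hours worked: 0.53 × (-1.8) = -0.954 pp.
Output growth = 2.2 + (-2.364) = -0.164%.

-0.16%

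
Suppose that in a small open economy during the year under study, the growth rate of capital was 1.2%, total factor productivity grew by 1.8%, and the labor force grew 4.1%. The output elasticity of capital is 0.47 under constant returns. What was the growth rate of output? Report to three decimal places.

Labor's share = 1 − 0.47 = 0.53.
Capital: 0.47 × 1.2 = 0.564 pp.
The labor force: 0.53 × 4.1 = 2.173 pp.
Output growth = 1.8 + 2.737 = 4.537%.

Output grew 4.537%.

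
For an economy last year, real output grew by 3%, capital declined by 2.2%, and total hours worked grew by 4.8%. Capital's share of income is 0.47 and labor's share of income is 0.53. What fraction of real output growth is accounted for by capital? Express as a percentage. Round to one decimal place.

Capital accounted for -34.5% of growth.

Capital contributed 0.47 × (-2.2) = -1.034 pp.
Share of growth = -1.034 / 3 × 100 = -34.467%.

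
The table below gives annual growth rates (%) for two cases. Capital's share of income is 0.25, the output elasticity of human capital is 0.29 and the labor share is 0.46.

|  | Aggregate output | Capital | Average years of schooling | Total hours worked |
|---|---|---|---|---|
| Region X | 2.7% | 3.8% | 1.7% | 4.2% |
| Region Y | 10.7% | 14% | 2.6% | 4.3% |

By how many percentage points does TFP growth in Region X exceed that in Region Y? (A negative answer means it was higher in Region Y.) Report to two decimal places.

Labor's share = 1 − 0.25 − 0.29 = 0.46.
Region X: TFP = 2.7 − 0.95 − 0.493 − 1.932 = -0.675%.
Region Y: TFP = 10.7 − 3.5 − 0.754 − 1.978 = 4.468%.
Difference = -0.675 − (4.468) = -5.143 pp.

-5.14 percentage points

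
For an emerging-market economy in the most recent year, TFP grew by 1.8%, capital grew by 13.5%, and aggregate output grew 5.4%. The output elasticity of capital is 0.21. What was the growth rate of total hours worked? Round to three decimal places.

0.968%

Labor's share = 1 − 0.21 = 0.79.
gY = gA + 0.21×13.5 + 0.79×g.
0.79×g = 5.4 − 1.8 − 2.835 = 0.765.
g = 0.765 / 0.79 = 0.96835%.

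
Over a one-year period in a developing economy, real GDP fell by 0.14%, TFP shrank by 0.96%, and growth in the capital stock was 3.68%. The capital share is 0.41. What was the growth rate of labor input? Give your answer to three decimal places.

Labor's share = 1 − 0.41 = 0.59.
gY = gA + 0.41×3.68 + 0.59×g.
0.59×g = -0.14 + 0.96 − 1.5088 = -0.6888.
g = -0.6888 / 0.59 = -1.16746%.

-1.167%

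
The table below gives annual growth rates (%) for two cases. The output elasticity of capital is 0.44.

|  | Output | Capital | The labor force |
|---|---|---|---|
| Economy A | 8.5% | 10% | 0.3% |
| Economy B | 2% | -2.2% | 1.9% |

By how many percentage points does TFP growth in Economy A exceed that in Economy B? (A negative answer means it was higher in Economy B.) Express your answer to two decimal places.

Labor's share = 1 − 0.44 = 0.56.
Economy A: TFP = 8.5 − 4.4 − 0.168 = 3.932%.
Economy B: TFP = 2 + 0.968 − 1.064 = 1.904%.
Difference = 3.932 − (1.904) = 2.028 pp.

2.03 percentage points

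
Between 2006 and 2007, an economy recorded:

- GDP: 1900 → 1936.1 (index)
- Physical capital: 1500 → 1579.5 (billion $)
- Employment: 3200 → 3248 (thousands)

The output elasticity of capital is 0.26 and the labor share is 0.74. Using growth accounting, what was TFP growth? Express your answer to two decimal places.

-0.59%

GDP growth = (1936.1 − 1900) / 1900 = 1.9%.
Physical capital growth = (1579.5 − 1500) / 1500 = 5.3%.
Employment growth = (3248 − 3200) / 3200 = 1.5%.
Labor's share = 1 − 0.26 = 0.74.
Physical capital: 0.26 × 5.3 = 1.378 pp.
Employment: 0.74 × 1.5 = 1.11 pp.
TFP growth = 1.9 − 2.488 = -0.588%.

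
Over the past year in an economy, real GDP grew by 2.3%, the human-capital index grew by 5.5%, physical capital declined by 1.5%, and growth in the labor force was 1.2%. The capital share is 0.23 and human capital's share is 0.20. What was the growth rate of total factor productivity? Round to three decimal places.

Labor's share = 1 − 0.23 − 0.2 = 0.57.
Physical capital: 0.23 × (-1.5) = -0.345 pp.
The human-capital index: 0.2 × 5.5 = 1.1 pp.
The labor force: 0.57 × 1.2 = 0.684 pp.
TFP growth = 2.3 − 1.439 = 0.861%.

Total factor productivity grew 0.861%.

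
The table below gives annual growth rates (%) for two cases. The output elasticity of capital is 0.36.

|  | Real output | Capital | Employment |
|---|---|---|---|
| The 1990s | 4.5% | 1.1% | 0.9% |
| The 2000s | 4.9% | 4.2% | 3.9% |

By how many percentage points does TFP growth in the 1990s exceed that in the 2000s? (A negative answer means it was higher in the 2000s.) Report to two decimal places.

Labor's share = 1 − 0.36 = 0.64.
The 1990s: TFP = 4.5 − 0.396 − 0.576 = 3.528%.
The 2000s: TFP = 4.9 − 1.512 − 2.496 = 0.892%.
Difference = 3.528 − (0.892) = 2.636 pp.

2.64 percentage points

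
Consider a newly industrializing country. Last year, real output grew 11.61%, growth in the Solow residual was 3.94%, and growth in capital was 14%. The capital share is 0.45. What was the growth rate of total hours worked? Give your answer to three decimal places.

2.491%

Labor's share = 1 − 0.45 = 0.55.
gY = gA + 0.45×14 + 0.55×g.
0.55×g = 11.61 − 3.94 − 6.3 = 1.37.
g = 1.37 / 0.55 = 2.49091%.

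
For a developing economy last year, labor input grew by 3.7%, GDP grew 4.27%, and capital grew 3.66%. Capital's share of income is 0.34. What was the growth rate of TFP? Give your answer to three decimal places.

0.584%

Labor's share = 1 − 0.34 = 0.66.
Capital: 0.34 × 3.66 = 1.2444 pp.
Labor input: 0.66 × 3.7 = 2.442 pp.
TFP growth = 4.27 − 3.6864 = 0.5836%.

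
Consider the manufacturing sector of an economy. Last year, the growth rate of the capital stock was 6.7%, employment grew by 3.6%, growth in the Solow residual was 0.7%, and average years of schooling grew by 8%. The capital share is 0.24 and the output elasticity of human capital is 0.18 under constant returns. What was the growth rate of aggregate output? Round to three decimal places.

Labor's share = 1 − 0.24 − 0.18 = 0.58.
The capital stock: 0.24 × 6.7 = 1.608 pp.
Average years of schooling: 0.18 × 8 = 1.44 pp.
Employment: 0.58 × 3.6 = 2.088 pp.
Output growth = 0.7 + 5.136 = 5.836%.

5.836%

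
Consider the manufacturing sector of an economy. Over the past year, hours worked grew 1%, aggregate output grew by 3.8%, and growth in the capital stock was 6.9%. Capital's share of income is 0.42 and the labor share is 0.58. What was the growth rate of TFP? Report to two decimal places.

Labor's share = 1 − 0.42 = 0.58.
The capital stock: 0.42 × 6.9 = 2.898 pp.
Hours worked: 0.58 × 1 = 0.58 pp.
TFP growth = 3.8 − 3.478 = 0.322%.

TFP growth was 0.32%.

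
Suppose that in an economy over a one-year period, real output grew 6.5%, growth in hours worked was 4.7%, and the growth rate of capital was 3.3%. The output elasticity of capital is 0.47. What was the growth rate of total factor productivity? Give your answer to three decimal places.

Labor's share = 1 − 0.47 = 0.53.
Capital: 0.47 × 3.3 = 1.551 pp.
Hours worked: 0.53 × 4.7 = 2.491 pp.
TFP growth = 6.5 − 4.042 = 2.458%.

Total factor productivity growth was 2.458%.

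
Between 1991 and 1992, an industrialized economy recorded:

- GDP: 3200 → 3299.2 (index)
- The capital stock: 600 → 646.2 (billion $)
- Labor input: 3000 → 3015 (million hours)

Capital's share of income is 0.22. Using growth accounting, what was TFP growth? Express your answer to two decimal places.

TFP grew 1.02%.

GDP growth = (3299.2 − 3200) / 3200 = 3.1%.
The capital stock growth = (646.2 − 600) / 600 = 7.7%.
Labor input growth = (3015 − 3000) / 3000 = 0.5%.
Labor's share = 1 − 0.22 = 0.78.
The capital stock: 0.22 × 7.7 = 1.694 pp.
Labor input: 0.78 × 0.5 = 0.39 pp.
TFP growth = 3.1 − 2.084 = 1.016%.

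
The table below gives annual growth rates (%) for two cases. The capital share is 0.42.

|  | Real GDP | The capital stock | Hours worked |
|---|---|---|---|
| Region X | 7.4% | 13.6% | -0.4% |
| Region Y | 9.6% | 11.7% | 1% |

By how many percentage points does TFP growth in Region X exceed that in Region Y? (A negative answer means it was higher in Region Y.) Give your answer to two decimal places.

Labor's share = 1 − 0.42 = 0.58.
Region X: TFP = 7.4 − 5.712 + 0.232 = 1.92%.
Region Y: TFP = 9.6 − 4.914 − 0.58 = 4.106%.
Difference = 1.92 − (4.106) = -2.186 pp.

-2.19 percentage points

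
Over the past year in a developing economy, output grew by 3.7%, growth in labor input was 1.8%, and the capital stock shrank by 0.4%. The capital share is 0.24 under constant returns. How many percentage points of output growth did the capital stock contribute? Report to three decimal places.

Contribution = share × growth = 0.24 × (-0.4) = -0.096 pp.

-0.096 pp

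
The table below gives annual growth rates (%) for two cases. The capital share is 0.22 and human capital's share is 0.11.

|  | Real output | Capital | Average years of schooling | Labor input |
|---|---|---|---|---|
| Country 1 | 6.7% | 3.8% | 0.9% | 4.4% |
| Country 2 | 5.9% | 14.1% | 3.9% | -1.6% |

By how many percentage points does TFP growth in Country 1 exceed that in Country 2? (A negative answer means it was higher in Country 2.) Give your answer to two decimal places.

Labor's share = 1 − 0.22 − 0.11 = 0.67.
Country 1: TFP = 6.7 − 0.836 − 0.099 − 2.948 = 2.817%.
Country 2: TFP = 5.9 − 3.102 − 0.429 + 1.072 = 3.441%.
Difference = 2.817 − (3.441) = -0.624 pp.

-0.62 percentage points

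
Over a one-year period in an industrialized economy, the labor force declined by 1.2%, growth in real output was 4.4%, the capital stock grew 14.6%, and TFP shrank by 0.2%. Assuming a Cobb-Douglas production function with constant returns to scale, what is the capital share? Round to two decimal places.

α = 0.37

gY = gA + α·gK + (1−α)·gL, so gY − gA − gL = α(gK − gL).
4.4 + 0.2 + 1.2 = α × (14.6 − (-1.2)).
5.8 = 15.8 α, so α = 0.3671.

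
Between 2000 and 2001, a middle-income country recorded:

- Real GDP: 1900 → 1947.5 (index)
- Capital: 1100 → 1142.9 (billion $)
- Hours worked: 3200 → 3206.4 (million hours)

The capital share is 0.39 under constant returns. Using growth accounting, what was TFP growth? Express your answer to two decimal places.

Real GDP growth = (1947.5 − 1900) / 1900 = 2.5%.
Capital growth = (1142.9 − 1100) / 1100 = 3.9%.
Hours worked growth = (3206.4 − 3200) / 3200 = 0.2%.
Labor's share = 1 − 0.39 = 0.61.
Capital: 0.39 × 3.9 = 1.521 pp.
Hours worked: 0.61 × 0.2 = 0.122 pp.
TFP growth = 2.5 − 1.643 = 0.857%.

TFP grew 0.86%.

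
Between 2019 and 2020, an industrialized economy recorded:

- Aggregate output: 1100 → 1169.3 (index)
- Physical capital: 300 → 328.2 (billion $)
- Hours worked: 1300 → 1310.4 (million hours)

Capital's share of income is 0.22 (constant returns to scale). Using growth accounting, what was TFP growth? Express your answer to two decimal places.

3.61%

Aggregate output growth = (1169.3 − 1100) / 1100 = 6.3%.
Physical capital growth = (328.2 − 300) / 300 = 9.4%.
Hours worked growth = (1310.4 − 1300) / 1300 = 0.8%.
Labor's share = 1 − 0.22 = 0.78.
Physical capital: 0.22 × 9.4 = 2.068 pp.
Hours worked: 0.78 × 0.8 = 0.624 pp.
TFP growth = 6.3 − 2.692 = 3.608%.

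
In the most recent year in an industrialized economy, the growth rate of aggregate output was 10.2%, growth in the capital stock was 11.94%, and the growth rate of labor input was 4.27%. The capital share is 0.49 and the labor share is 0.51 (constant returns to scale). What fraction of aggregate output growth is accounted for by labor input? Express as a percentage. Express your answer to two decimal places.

Labor's share = 1 − 0.49 = 0.51.
Labor input contributed 0.51 × 4.27 = 2.1777 pp.
Share of growth = 2.1777 / 10.2 × 100 = 21.35%.

21.35%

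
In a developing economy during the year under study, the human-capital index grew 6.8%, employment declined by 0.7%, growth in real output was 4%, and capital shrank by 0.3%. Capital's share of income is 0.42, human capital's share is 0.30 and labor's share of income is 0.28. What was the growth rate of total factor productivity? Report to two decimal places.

2.28%

Labor's share = 1 − 0.42 − 0.3 = 0.28.
Capital: 0.42 × (-0.3) = -0.126 pp.
The human-capital index: 0.3 × 6.8 = 2.04 pp.
Employment: 0.28 × (-0.7) = -0.196 pp.
TFP growth = 4 − 1.718 = 2.282%.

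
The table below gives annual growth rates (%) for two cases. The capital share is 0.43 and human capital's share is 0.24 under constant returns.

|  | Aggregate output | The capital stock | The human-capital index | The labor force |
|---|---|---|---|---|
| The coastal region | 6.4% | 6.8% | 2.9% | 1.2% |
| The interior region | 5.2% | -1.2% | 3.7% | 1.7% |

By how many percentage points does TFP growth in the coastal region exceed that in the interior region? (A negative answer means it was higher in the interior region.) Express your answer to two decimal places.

Labor's share = 1 − 0.43 − 0.24 = 0.33.
The coastal region: TFP = 6.4 − 2.924 − 0.696 − 0.396 = 2.384%.
The interior region: TFP = 5.2 + 0.516 − 0.888 − 0.561 = 4.267%.
Difference = 2.384 − (4.267) = -1.883 pp.

-1.88 percentage points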